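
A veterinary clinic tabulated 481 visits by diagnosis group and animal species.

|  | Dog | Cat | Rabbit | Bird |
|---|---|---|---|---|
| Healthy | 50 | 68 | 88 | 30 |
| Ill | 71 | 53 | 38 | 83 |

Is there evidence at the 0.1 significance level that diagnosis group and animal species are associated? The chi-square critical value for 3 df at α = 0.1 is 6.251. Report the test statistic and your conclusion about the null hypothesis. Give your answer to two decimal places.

50.05; reject H₀

Row totals: 236, 245. Column totals: 121, 121, 126, 113. Grand total N = 481.
Expected counts (row total × column total / N):
  Healthy, Dog: 236×121/481 = 59.368
  Healthy, Cat: 236×121/481 = 59.368
  Healthy, Rabbit: 236×126/481 = 61.821
  Healthy, Bird: 236×113/481 = 55.443
  Ill, Dog: 245×121/481 = 61.632
  Ill, Cat: 245×121/481 = 61.632
  Ill, Rabbit: 245×126/481 = 64.179
  Ill, Bird: 245×113/481 = 57.557
Contributions (O − E)²/E:
  (50 − 59.368)²/59.368 = 1.4782
  (68 − 59.368)²/59.368 = 1.2551
  (88 − 61.821)²/61.821 = 11.0859
  (30 − 55.443)²/55.443 = 11.6759
  (71 − 61.632)²/61.632 = 1.4239
  (53 − 61.632)²/61.632 = 1.2090
  (38 − 64.179)²/64.179 = 10.6786
  (83 − 57.557)²/57.557 = 11.2470
χ² = 1.4782 + 1.2551 + 11.0859 + 11.6759 + 1.4239 + 1.2090 + 10.6786 + 11.2470 = 50.05
df = (2−1)(4−1) = 3. Since 50.05 > 6.251, reject the null hypothesis of independence at α = 0.1.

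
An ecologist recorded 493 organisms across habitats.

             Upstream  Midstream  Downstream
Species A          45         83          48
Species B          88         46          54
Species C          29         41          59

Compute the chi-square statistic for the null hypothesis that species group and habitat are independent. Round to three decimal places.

41.361

Row totals: 176, 188, 129. Column totals: 162, 170, 161. Grand total N = 493.
Expected counts (row total × column total / N):
  Species A, Upstream: 176×162/493 = 57.8337
  Species A, Midstream: 176×170/493 = 60.6897
  Species A, Downstream: 176×161/493 = 57.4767
  Species B, Upstream: 188×162/493 = 61.7769
  Species B, Midstream: 188×170/493 = 64.8276
  Species B, Downstream: 188×161/493 = 61.3955
  Species C, Upstream: 129×162/493 = 42.3895
  Species C, Midstream: 129×170/493 = 44.4828
  Species C, Downstream: 129×161/493 = 42.1278
Contributions (O − E)²/E:
  (45 − 57.8337)²/57.8337 = 2.8479
  (83 − 60.6897)²/60.6897 = 8.2015
  (48 − 57.4767)²/57.4767 = 1.5625
  (88 − 61.7769)²/61.7769 = 11.1312
  (46 − 64.8276)²/64.8276 = 5.4680
  (54 − 61.3955)²/61.3955 = 0.8908
  (29 − 42.3895)²/42.3895 = 4.2293
  (41 − 44.4828)²/44.4828 = 0.2727
  (59 − 42.1278)²/42.1278 = 6.7573
χ² = 2.8479 + 8.2015 + 1.5625 + 11.1312 + 5.4680 + 0.8908 + 4.2293 + 0.2727 + 6.7573 = 41.361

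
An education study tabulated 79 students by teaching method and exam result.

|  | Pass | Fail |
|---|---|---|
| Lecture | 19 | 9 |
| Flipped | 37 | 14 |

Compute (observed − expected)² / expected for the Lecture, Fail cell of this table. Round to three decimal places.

Row total (Lecture) = 28; column total (Fail) = 23; N = 79.
Expected count E = 28 × 23 / 79 = 8.1519.
Contribution = (O − E)²/E = (9 − 8.1519)² / 8.1519 = 0.088.

0.088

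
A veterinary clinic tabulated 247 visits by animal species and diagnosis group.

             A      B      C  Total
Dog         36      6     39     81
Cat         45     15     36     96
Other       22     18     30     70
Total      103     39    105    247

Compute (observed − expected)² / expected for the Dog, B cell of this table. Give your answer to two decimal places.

3.60

Row total (Dog) = 81; column total (B) = 39; N = 247.
Expected count E = 81 × 39 / 247 = 12.789.
Contribution = (O − E)²/E = (6 − 12.789)² / 12.789 = 3.60.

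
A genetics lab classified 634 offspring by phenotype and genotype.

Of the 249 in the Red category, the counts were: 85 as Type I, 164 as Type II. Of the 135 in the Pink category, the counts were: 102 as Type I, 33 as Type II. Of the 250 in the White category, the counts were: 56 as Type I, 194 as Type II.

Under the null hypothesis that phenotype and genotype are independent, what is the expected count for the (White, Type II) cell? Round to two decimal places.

Row total (White) = 250; column total (Type II) = 391; grand total N = 634.
Expected count = (row total × column total) / N = 250 × 391 / 634 = 154.18.

154.18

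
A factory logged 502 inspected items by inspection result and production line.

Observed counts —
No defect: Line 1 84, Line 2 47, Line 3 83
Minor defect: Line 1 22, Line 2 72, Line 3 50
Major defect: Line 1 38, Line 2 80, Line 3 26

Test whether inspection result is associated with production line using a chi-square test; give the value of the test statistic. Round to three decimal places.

59.860

Row totals: 214, 144, 144. Column totals: 144, 199, 159. Grand total N = 502.
Expected counts (row total × column total / N):
  No defect, Line 1: 214×144/502 = 61.3865
  No defect, Line 2: 214×199/502 = 84.8327
  No defect, Line 3: 214×159/502 = 67.7809
  Minor defect, Line 1: 144×144/502 = 41.3068
  Minor defect, Line 2: 144×199/502 = 57.0837
  Minor defect, Line 3: 144×159/502 = 45.6096
  Major defect, Line 1: 144×144/502 = 41.3068
  Major defect, Line 2: 144×199/502 = 57.0837
  Major defect, Line 3: 144×159/502 = 45.6096
Contributions (O − E)²/E:
  (84 − 61.3865)²/61.3865 = 8.3303
  (47 − 84.8327)²/84.8327 = 16.8722
  (83 − 67.7809)²/67.7809 = 3.4172
  (22 − 41.3068)²/41.3068 = 9.0240
  (72 − 57.0837)²/57.0837 = 3.8977
  (50 − 45.6096)²/45.6096 = 0.4226
  (38 − 41.3068)²/41.3068 = 0.2647
  (80 − 57.0837)²/57.0837 = 9.1998
  (26 − 45.6096)²/45.6096 = 8.4310
χ² = 8.3303 + 16.8722 + 3.4172 + 9.0240 + 3.8977 + 0.4226 + 0.2647 + 9.1998 + 8.4310 = 59.860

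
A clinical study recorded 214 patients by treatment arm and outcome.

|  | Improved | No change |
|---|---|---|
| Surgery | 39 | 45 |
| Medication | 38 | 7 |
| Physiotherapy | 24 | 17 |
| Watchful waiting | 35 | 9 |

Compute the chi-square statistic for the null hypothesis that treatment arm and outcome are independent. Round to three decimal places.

Row totals: 84, 45, 41, 44. Column totals: 136, 78. Grand total N = 214.
Expected counts (row total × column total / N):
  Surgery, Improved: 84×136/214 = 53.3832
  Surgery, No change: 84×78/214 = 30.6168
  Medication, Improved: 45×136/214 = 28.5981
  Medication, No change: 45×78/214 = 16.4019
  Physiotherapy, Improved: 41×136/214 = 26.0561
  Physiotherapy, No change: 41×78/214 = 14.9439
  Watchful waiting, Improved: 44×136/214 = 27.9626
  Watchful waiting, No change: 44×78/214 = 16.0374
Contributions (O − E)²/E:
  (39 − 53.3832)²/53.3832 = 3.8753
  (45 − 30.6168)²/30.6168 = 6.7570
  (38 − 28.5981)²/28.5981 = 3.0910
  (7 − 16.4019)²/16.4019 = 5.3894
  (24 − 26.0561)²/26.0561 = 0.1622
  (17 − 14.9439)²/14.9439 = 0.2829
  (35 − 27.9626)²/27.9626 = 1.7711
  (9 − 16.0374)²/16.0374 = 3.0881
χ² = 3.8753 + 6.7570 + 3.0910 + 5.3894 + 0.1622 + 0.2829 + 1.7711 + 3.0881 = 24.417

24.417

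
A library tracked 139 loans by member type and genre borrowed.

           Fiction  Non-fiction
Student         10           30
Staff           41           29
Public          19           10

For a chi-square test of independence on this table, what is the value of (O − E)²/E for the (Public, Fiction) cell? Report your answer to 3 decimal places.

1.323

Row total (Public) = 29; column total (Fiction) = 70; N = 139.
Expected count E = 29 × 70 / 139 = 14.6043.
Contribution = (O − E)²/E = (19 − 14.6043)² / 14.6043 = 1.323.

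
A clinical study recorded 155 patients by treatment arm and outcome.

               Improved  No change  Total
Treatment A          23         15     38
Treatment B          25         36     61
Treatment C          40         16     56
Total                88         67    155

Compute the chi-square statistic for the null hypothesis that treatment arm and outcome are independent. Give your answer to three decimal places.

11.316

Grand total N = 155.
Expected counts (row total × column total / N):
  Treatment A, Improved: 38×88/155 = 21.5742
  Treatment A, No change: 38×67/155 = 16.4258
  Treatment B, Improved: 61×88/155 = 34.6323
  Treatment B, No change: 61×67/155 = 26.3677
  Treatment C, Improved: 56×88/155 = 31.7935
  Treatment C, No change: 56×67/155 = 24.2065
Contributions (O − E)²/E:
  (23 − 21.5742)²/21.5742 = 0.0942
  (15 − 16.4258)²/16.4258 = 0.1238
  (25 − 34.6323)²/34.6323 = 2.6790
  (36 − 26.3677)²/26.3677 = 3.5187
  (40 − 31.7935)²/31.7935 = 2.1183
  (16 − 24.2065)²/24.2065 = 2.7822
χ² = 0.0942 + 0.1238 + 2.6790 + 3.5187 + 2.1183 + 2.7822 = 11.316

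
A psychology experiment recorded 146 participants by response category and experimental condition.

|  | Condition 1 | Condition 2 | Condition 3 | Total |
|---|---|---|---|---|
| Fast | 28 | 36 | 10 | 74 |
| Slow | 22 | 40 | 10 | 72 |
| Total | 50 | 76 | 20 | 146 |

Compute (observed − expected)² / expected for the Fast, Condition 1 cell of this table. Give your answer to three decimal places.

Row total (Fast) = 74; column total (Condition 1) = 50; N = 146.
Expected count E = 74 × 50 / 146 = 25.3425.
Contribution = (O − E)²/E = (28 − 25.3425)² / 25.3425 = 0.279.

0.279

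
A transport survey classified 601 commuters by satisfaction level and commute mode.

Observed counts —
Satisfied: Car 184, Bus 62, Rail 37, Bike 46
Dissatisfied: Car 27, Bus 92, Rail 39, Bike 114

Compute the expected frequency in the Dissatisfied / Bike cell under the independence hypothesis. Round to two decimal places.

72.41

Row total (Dissatisfied) = 272; column total (Bike) = 160; grand total N = 601.
Expected count = (row total × column total) / N = 272 × 160 / 601 = 72.41.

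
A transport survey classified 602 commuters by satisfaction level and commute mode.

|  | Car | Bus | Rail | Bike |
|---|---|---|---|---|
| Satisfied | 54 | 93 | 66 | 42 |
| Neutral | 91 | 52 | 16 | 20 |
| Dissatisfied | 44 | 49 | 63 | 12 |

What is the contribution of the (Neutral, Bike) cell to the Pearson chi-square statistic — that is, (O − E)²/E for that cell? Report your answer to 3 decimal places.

Row total (Neutral) = 179; column total (Bike) = 74; N = 602.
Expected count E = 179 × 74 / 602 = 22.00332.
Contribution = (O − E)²/E = (20 − 22.00332)² / 22.00332 = 0.182.

0.182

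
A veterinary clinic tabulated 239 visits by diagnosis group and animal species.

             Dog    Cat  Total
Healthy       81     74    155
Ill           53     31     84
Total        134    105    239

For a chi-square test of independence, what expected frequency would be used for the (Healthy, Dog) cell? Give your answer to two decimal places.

86.90

Row total (Healthy) = 155; column total (Dog) = 134; grand total N = 239.
Expected count = (row total × column total) / N = 155 × 134 / 239 = 86.90.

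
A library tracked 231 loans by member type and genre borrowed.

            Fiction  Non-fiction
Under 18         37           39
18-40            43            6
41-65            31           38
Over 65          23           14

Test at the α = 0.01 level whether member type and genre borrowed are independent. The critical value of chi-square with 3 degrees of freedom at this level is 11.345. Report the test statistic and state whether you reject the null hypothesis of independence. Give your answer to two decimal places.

Row totals: 76, 49, 69, 37. Column totals: 134, 97. Grand total N = 231.
Expected counts (row total × column total / N):
  Under 18, Fiction: 76×134/231 = 44.087
  Under 18, Non-fiction: 76×97/231 = 31.913
  18-40, Fiction: 49×134/231 = 28.424
  18-40, Non-fiction: 49×97/231 = 20.576
  41-65, Fiction: 69×134/231 = 40.026
  41-65, Non-fiction: 69×97/231 = 28.974
  Over 65, Fiction: 37×134/231 = 21.463
  Over 65, Non-fiction: 37×97/231 = 15.537
Contributions (O − E)²/E:
  (37 − 44.087)²/44.087 = 1.1392
  (39 − 31.913)²/31.913 = 1.5738
  (43 − 28.424)²/28.424 = 7.4747
  (6 − 20.576)²/20.576 = 10.3256
  (31 − 40.026)²/40.026 = 2.0354
  (38 − 28.974)²/28.974 = 2.8118
  (23 − 21.463)²/21.463 = 0.1101
  (14 − 15.537)²/15.537 = 0.1520
χ² = 1.1392 + 1.5738 + 7.4747 + 10.3256 + 2.0354 + 2.8118 + 0.1101 + 0.1520 = 25.62
df = (4−1)(2−1) = 3. Since 25.62 > 11.345, reject the null hypothesis of independence at α = 0.01.

25.62; reject H₀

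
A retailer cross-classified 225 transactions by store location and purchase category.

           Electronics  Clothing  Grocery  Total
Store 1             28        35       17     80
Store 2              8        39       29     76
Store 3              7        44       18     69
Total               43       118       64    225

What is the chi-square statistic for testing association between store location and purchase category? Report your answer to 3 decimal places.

23.371

Grand total N = 225.
Expected counts (row total × column total / N):
  Store 1, Electronics: 80×43/225 = 15.2889
  Store 1, Clothing: 80×118/225 = 41.9556
  Store 1, Grocery: 80×64/225 = 22.7556
  Store 2, Electronics: 76×43/225 = 14.5244
  Store 2, Clothing: 76×118/225 = 39.8578
  Store 2, Grocery: 76×64/225 = 21.6178
  Store 3, Electronics: 69×43/225 = 13.1867
  Store 3, Clothing: 69×118/225 = 36.1867
  Store 3, Grocery: 69×64/225 = 19.6267
Contributions (O − E)²/E:
  (28 − 15.2889)²/15.2889 = 10.5679
  (35 − 41.9556)²/41.9556 = 1.1531
  (17 − 22.7556)²/22.7556 = 1.4558
  (8 − 14.5244)²/14.5244 = 2.9308
  (39 − 39.8578)²/39.8578 = 0.0185
  (29 − 21.6178)²/21.6178 = 2.5209
  (7 − 13.1867)²/13.1867 = 2.9026
  (44 − 36.1867)²/36.1867 = 1.6870
  (18 − 19.6267)²/19.6267 = 0.1348
χ² = 10.5679 + 1.1531 + 1.4558 + 2.9308 + 0.0185 + 2.5209 + 2.9026 + 1.6870 + 0.1348 = 23.371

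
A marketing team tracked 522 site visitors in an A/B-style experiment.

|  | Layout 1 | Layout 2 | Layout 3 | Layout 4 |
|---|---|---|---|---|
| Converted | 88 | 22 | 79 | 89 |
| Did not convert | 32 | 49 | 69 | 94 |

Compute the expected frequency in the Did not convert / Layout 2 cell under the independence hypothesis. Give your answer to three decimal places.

33.188

Row total (Did not convert) = 244; column total (Layout 2) = 71; grand total N = 522.
Expected count = (row total × column total) / N = 244 × 71 / 522 = 33.188.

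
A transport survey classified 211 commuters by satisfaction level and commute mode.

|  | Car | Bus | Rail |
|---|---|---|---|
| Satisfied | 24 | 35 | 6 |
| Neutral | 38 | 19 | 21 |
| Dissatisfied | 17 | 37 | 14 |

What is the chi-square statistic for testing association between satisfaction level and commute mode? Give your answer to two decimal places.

Row totals: 65, 78, 68. Column totals: 79, 91, 41. Grand total N = 211.
Expected counts (row total × column total / N):
  Satisfied, Car: 65×79/211 = 24.336
  Satisfied, Bus: 65×91/211 = 28.033
  Satisfied, Rail: 65×41/211 = 12.630
  Neutral, Car: 78×79/211 = 29.204
  Neutral, Bus: 78×91/211 = 33.640
  Neutral, Rail: 78×41/211 = 15.156
  Dissatisfied, Car: 68×79/211 = 25.460
  Dissatisfied, Bus: 68×91/211 = 29.327
  Dissatisfied, Rail: 68×41/211 = 13.213
Contributions (O − E)²/E:
  (24 − 24.336)²/24.336 = 0.0046
  (35 − 28.033)²/28.033 = 1.7315
  (6 − 12.630)²/12.630 = 3.4804
  (38 − 29.204)²/29.204 = 2.6493
  (19 − 33.640)²/33.640 = 6.3713
  (21 − 15.156)²/15.156 = 2.2534
  (17 − 25.460)²/25.460 = 2.8111
  (37 − 29.327)²/29.327 = 2.0075
  (14 − 13.213)²/13.213 = 0.0469
χ² = 0.0046 + 1.7315 + 3.4804 + 2.6493 + 6.3713 + 2.2534 + 2.8111 + 2.0075 + 0.0469 = 21.36

21.36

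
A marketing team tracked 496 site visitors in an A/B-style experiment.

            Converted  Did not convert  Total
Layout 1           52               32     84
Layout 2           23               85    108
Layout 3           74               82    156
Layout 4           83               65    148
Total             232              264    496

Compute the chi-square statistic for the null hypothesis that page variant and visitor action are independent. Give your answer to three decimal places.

Grand total N = 496.
Expected counts (row total × column total / N):
  Layout 1, Converted: 84×232/496 = 39.2903
  Layout 1, Did not convert: 84×264/496 = 44.7097
  Layout 2, Converted: 108×232/496 = 50.5161
  Layout 2, Did not convert: 108×264/496 = 57.4839
  Layout 3, Converted: 156×232/496 = 72.9677
  Layout 3, Did not convert: 156×264/496 = 83.0323
  Layout 4, Converted: 148×232/496 = 69.2258
  Layout 4, Did not convert: 148×264/496 = 78.7742
Contributions (O − E)²/E:
  (52 − 39.2903)²/39.2903 = 4.1114
  (32 − 44.7097)²/44.7097 = 3.6130
  (23 − 50.5161)²/50.5161 = 14.9880
  (85 − 57.4839)²/57.4839 = 13.1713
  (74 − 72.9677)²/72.9677 = 0.0146
  (82 − 83.0323)²/83.0323 = 0.0128
  (83 − 69.2258)²/69.2258 = 2.7407
  (65 − 78.7742)²/78.7742 = 2.4085
χ² = 4.1114 + 3.6130 + 14.9880 + 13.1713 + 0.0146 + 0.0128 + 2.7407 + 2.4085 = 41.060

41.060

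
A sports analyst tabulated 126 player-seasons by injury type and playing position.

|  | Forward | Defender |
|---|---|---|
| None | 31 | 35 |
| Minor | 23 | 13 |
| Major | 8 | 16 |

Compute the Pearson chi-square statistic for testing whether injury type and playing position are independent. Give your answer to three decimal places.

Row totals: 66, 36, 24. Column totals: 62, 64. Grand total N = 126.
Expected counts (row total × column total / N):
  None, Forward: 66×62/126 = 32.4762
  None, Defender: 66×64/126 = 33.5238
  Minor, Forward: 36×62/126 = 17.7143
  Minor, Defender: 36×64/126 = 18.2857
  Major, Forward: 24×62/126 = 11.8095
  Major, Defender: 24×64/126 = 12.1905
Contributions (O − E)²/E:
  (31 − 32.4762)²/32.4762 = 0.0671
  (35 − 33.5238)²/33.5238 = 0.0650
  (23 − 17.7143)²/17.7143 = 1.5772
  (13 − 18.2857)²/18.2857 = 1.5279
  (8 − 11.8095)²/11.8095 = 1.2289
  (16 − 12.1905)²/12.1905 = 1.1905
χ² = 0.0671 + 0.0650 + 1.5772 + 1.5279 + 1.2289 + 1.1905 = 5.657

5.657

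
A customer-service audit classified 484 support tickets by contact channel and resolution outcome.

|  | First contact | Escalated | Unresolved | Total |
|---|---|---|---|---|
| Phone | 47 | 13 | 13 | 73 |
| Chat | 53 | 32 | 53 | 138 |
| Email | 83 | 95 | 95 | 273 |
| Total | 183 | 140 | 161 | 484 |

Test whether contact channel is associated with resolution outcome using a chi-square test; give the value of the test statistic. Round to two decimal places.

Grand total N = 484.
Expected counts (row total × column total / N):
  Phone, First contact: 73×183/484 = 27.601
  Phone, Escalated: 73×140/484 = 21.116
  Phone, Unresolved: 73×161/484 = 24.283
  Chat, First contact: 138×183/484 = 52.178
  Chat, Escalated: 138×140/484 = 39.917
  Chat, Unresolved: 138×161/484 = 45.905
  Email, First contact: 273×183/484 = 103.221
  Email, Escalated: 273×140/484 = 78.967
  Email, Unresolved: 273×161/484 = 90.812
Contributions (O − E)²/E:
  (47 − 27.601)²/27.601 = 13.6343
  (13 − 21.116)²/21.116 = 3.1194
  (13 − 24.283)²/24.283 = 5.2426
  (53 − 52.178)²/52.178 = 0.0129
  (32 − 39.917)²/39.917 = 1.5702
  (53 − 45.905)²/45.905 = 1.0966
  (83 − 103.221)²/103.221 = 3.9613
  (95 − 78.967)²/78.967 = 3.2552
  (95 − 90.812)²/90.812 = 0.1931
χ² = 13.6343 + 3.1194 + 5.2426 + 0.0129 + 1.5702 + 1.0966 + 3.9613 + 3.2552 + 0.1931 = 32.09

32.09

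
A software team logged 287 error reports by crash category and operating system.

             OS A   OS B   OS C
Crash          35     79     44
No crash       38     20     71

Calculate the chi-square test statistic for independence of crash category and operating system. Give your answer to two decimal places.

Row totals: 158, 129. Column totals: 73, 99, 115. Grand total N = 287.
Expected counts (row total × column total / N):
  Crash, OS A: 158×73/287 = 40.188
  Crash, OS B: 158×99/287 = 54.502
  Crash, OS C: 158×115/287 = 63.310
  No crash, OS A: 129×73/287 = 32.812
  No crash, OS B: 129×99/287 = 44.498
  No crash, OS C: 129×115/287 = 51.690
Contributions (O − E)²/E:
  (35 − 40.188)²/40.188 = 0.6697
  (79 − 54.502)²/54.502 = 11.0116
  (44 − 63.310)²/63.310 = 5.8897
  (38 − 32.812)²/32.812 = 0.8203
  (20 − 44.498)²/44.498 = 13.4872
  (71 − 51.690)²/51.690 = 7.2137
χ² = 0.6697 + 11.0116 + 5.8897 + 0.8203 + 13.4872 + 7.2137 = 39.09

39.09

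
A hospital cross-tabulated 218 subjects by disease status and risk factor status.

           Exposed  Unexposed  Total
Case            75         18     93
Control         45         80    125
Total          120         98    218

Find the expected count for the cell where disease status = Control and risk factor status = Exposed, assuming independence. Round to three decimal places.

Row total (Control) = 125; column total (Exposed) = 120; grand total N = 218.
Expected count = (row total × column total) / N = 125 × 120 / 218 = 68.807.

68.807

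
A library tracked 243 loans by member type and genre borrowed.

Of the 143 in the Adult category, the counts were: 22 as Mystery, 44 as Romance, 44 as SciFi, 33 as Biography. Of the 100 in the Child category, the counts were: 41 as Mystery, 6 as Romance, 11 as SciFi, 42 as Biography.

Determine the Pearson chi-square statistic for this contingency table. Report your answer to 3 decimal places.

Row totals: 143, 100. Column totals: 63, 50, 55, 75. Grand total N = 243.
Expected counts (row total × column total / N):
  Adult, Mystery: 143×63/243 = 37.07407
  Adult, Romance: 143×50/243 = 29.42387
  Adult, SciFi: 143×55/243 = 32.36626
  Adult, Biography: 143×75/243 = 44.13580
  Child, Mystery: 100×63/243 = 25.92593
  Child, Romance: 100×50/243 = 20.57613
  Child, SciFi: 100×55/243 = 22.63374
  Child, Biography: 100×75/243 = 30.86420
Contributions (O − E)²/E:
  (22 − 37.07407)²/37.07407 = 6.1290
  (44 − 29.42387)²/29.42387 = 7.2208
  (44 − 32.36626)²/32.36626 = 4.1816
  (33 − 44.13580)²/44.13580 = 2.8096
  (41 − 25.92593)²/25.92593 = 8.7645
  (6 − 20.57613)²/20.57613 = 10.3257
  (11 − 22.63374)²/22.63374 = 5.9797
  (42 − 30.86420)²/30.86420 = 4.0178
χ² = 6.1290 + 7.2208 + 4.1816 + 2.8096 + 8.7645 + 10.3257 + 5.9797 + 4.0178 = 49.429

49.429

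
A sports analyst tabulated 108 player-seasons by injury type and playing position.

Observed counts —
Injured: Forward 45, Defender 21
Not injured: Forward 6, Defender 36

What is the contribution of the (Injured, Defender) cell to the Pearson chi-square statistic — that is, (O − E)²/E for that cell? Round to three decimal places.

5.494

Row total (Injured) = 66; column total (Defender) = 57; N = 108.
Expected count E = 66 × 57 / 108 = 34.8333.
Contribution = (O − E)²/E = (21 − 34.8333)² / 34.8333 = 5.494.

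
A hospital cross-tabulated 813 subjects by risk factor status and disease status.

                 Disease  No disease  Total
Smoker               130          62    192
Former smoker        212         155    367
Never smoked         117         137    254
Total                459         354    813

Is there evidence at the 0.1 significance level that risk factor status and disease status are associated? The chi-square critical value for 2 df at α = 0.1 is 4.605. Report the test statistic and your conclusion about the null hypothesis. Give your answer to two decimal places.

21.31; reject H₀

Grand total N = 813.
Expected counts (row total × column total / N):
  Smoker, Disease: 192×459/813 = 108.3985
  Smoker, No disease: 192×354/813 = 83.6015
  Former smoker, Disease: 367×459/813 = 207.1993
  Former smoker, No disease: 367×354/813 = 159.8007
  Never smoked, Disease: 254×459/813 = 143.4022
  Never smoked, No disease: 254×354/813 = 110.5978
Contributions (O − E)²/E:
  (130 − 108.3985)²/108.3985 = 4.3047
  (62 − 83.6015)²/83.6015 = 5.5815
  (212 − 207.1993)²/207.1993 = 0.1112
  (155 − 159.8007)²/159.8007 = 0.1442
  (117 − 143.4022)²/143.4022 = 4.8610
  (137 − 110.5978)²/110.5978 = 6.3028
χ² = 4.3047 + 5.5815 + 0.1112 + 0.1442 + 4.8610 + 6.3028 = 21.31
df = (3−1)(2−1) = 2. Since 21.31 > 4.605, reject the null hypothesis of independence at α = 0.1.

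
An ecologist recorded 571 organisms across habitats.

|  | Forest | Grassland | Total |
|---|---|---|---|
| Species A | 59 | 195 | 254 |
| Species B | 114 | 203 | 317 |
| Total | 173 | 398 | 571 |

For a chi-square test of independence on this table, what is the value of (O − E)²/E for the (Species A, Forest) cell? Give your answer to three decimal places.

4.190

Row total (Species A) = 254; column total (Forest) = 173; N = 571.
Expected count E = 254 × 173 / 571 = 76.9562.
Contribution = (O − E)²/E = (59 − 76.9562)² / 76.9562 = 4.190.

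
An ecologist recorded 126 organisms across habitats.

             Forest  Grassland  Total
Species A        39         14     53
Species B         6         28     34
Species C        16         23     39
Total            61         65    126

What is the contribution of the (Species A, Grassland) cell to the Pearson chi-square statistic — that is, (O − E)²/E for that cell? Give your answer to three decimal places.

6.510

Row total (Species A) = 53; column total (Grassland) = 65; N = 126.
Expected count E = 53 × 65 / 126 = 27.3413.
Contribution = (O − E)²/E = (14 − 27.3413)² / 27.3413 = 6.510.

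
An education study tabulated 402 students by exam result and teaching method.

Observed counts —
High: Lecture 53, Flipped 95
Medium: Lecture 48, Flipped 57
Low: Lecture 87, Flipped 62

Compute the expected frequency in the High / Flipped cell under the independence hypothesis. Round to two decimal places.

78.79

Row total (High) = 148; column total (Flipped) = 214; grand total N = 402.
Expected count = (row total × column total) / N = 148 × 214 / 402 = 78.79.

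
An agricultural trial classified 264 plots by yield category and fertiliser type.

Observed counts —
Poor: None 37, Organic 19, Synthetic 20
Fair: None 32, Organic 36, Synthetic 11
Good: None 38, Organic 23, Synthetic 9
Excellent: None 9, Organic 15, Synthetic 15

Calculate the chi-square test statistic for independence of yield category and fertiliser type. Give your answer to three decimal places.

Row totals: 76, 79, 70, 39. Column totals: 116, 93, 55. Grand total N = 264.
Expected counts (row total × column total / N):
  Poor, None: 76×116/264 = 33.39394
  Poor, Organic: 76×93/264 = 26.77273
  Poor, Synthetic: 76×55/264 = 15.83333
  Fair, None: 79×116/264 = 34.71212
  Fair, Organic: 79×93/264 = 27.82955
  Fair, Synthetic: 79×55/264 = 16.45833
  Good, None: 70×116/264 = 30.75758
  Good, Organic: 70×93/264 = 24.65909
  Good, Synthetic: 70×55/264 = 14.58333
  Excellent, None: 39×116/264 = 17.13636
  Excellent, Organic: 39×93/264 = 13.73864
  Excellent, Synthetic: 39×55/264 = 8.12500
Contributions (O − E)²/E:
  (37 − 33.39394)²/33.39394 = 0.3894
  (19 − 26.77273)²/26.77273 = 2.2566
  (20 − 15.83333)²/15.83333 = 1.0965
  (32 − 34.71212)²/34.71212 = 0.2119
  (36 − 27.82955)²/27.82955 = 2.3988
  (11 − 16.45833)²/16.45833 = 1.8102
  (38 − 30.75758)²/30.75758 = 1.7054
  (23 − 24.65909)²/24.65909 = 0.1116
  (9 − 14.58333)²/14.58333 = 2.1376
  (9 − 17.13636)²/17.13636 = 3.8632
  (15 − 13.73864)²/13.73864 = 0.1158
  (15 − 8.12500)²/8.12500 = 5.8173
χ² = 0.3894 + 2.2566 + 1.0965 + 0.2119 + 2.3988 + 1.8102 + 1.7054 + 0.1116 + 2.1376 + 3.8632 + 0.1158 + 5.8173 = 21.914

21.914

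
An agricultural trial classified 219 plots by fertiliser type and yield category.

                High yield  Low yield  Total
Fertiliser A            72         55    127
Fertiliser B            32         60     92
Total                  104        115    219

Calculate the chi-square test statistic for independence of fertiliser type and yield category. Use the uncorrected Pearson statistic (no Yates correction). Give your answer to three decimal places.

Grand total N = 219.
Expected counts (row total × column total / N):
  Fertiliser A, High yield: 127×104/219 = 60.3105
  Fertiliser A, Low yield: 127×115/219 = 66.6895
  Fertiliser B, High yield: 92×104/219 = 43.6895
  Fertiliser B, Low yield: 92×115/219 = 48.3105
Contributions (O − E)²/E:
  (72 − 60.3105)²/60.3105 = 2.2657
  (55 − 66.6895)²/66.6895 = 2.0490
  (32 − 43.6895)²/43.6895 = 3.1276
  (60 − 48.3105)²/48.3105 = 2.8285
χ² = 2.2657 + 2.0490 + 3.1276 + 2.8285 = 10.271

10.271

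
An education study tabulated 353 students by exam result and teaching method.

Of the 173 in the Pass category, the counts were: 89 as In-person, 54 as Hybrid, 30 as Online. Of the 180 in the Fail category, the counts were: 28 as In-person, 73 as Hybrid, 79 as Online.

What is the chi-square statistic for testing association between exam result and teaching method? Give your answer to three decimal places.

56.557

Row totals: 173, 180. Column totals: 117, 127, 109. Grand total N = 353.
Expected counts (row total × column total / N):
  Pass, In-person: 173×117/353 = 57.3399
  Pass, Hybrid: 173×127/353 = 62.2408
  Pass, Online: 173×109/353 = 53.4193
  Fail, In-person: 180×117/353 = 59.6601
  Fail, Hybrid: 180×127/353 = 64.7592
  Fail, Online: 180×109/353 = 55.5807
Contributions (O − E)²/E:
  (89 − 57.3399)²/57.3399 = 17.4811
  (54 − 62.2408)²/62.2408 = 1.0911
  (30 − 53.4193)²/53.4193 = 10.2671
  (28 − 59.6601)²/59.6601 = 16.8012
  (73 − 64.7592)²/64.7592 = 1.0487
  (79 − 55.5807)²/55.5807 = 9.8679
χ² = 17.4811 + 1.0911 + 10.2671 + 16.8012 + 1.0487 + 9.8679 = 56.557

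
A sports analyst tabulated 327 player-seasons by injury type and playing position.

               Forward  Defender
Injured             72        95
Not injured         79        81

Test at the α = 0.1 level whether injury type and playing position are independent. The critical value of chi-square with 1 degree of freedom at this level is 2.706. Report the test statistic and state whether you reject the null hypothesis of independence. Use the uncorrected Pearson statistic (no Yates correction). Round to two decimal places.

Row totals: 167, 160. Column totals: 151, 176. Grand total N = 327.
Expected counts (row total × column total / N):
  Injured, Forward: 167×151/327 = 77.116
  Injured, Defender: 167×176/327 = 89.884
  Not injured, Forward: 160×151/327 = 73.884
  Not injured, Defender: 160×176/327 = 86.116
Contributions (O − E)²/E:
  (72 − 77.116)²/77.116 = 0.3394
  (95 − 89.884)²/89.884 = 0.2912
  (79 − 73.884)²/73.884 = 0.3543
  (81 − 86.116)²/86.116 = 0.3039
χ² = 0.3394 + 0.2912 + 0.3543 + 0.3039 = 1.29
df = (2−1)(2−1) = 1. Since 1.29 < 2.706, fail to reject the null hypothesis of independence at α = 0.1.

1.29; fail to reject H₀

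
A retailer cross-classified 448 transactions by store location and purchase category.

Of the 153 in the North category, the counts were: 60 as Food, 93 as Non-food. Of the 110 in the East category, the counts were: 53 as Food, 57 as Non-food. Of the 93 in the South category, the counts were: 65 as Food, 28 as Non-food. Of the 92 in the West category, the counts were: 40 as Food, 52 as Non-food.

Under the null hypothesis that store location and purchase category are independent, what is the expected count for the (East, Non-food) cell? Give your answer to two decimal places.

Row total (East) = 110; column total (Non-food) = 230; grand total N = 448.
Expected count = (row total × column total) / N = 110 × 230 / 448 = 56.47.

56.47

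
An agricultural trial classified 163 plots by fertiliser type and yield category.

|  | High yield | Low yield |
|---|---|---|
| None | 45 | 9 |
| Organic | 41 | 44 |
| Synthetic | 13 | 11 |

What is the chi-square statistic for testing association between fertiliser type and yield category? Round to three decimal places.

17.567

Row totals: 54, 85, 24. Column totals: 99, 64. Grand total N = 163.
Expected counts (row total × column total / N):
  None, High yield: 54×99/163 = 32.7975
  None, Low yield: 54×64/163 = 21.2025
  Organic, High yield: 85×99/163 = 51.6258
  Organic, Low yield: 85×64/163 = 33.3742
  Synthetic, High yield: 24×99/163 = 14.5767
  Synthetic, Low yield: 24×64/163 = 9.4233
Contributions (O − E)²/E:
  (45 − 32.7975)²/32.7975 = 4.5400
  (9 − 21.2025)²/21.2025 = 7.0228
  (41 − 51.6258)²/51.6258 = 2.1870
  (44 − 33.3742)²/33.3742 = 3.3831
  (13 − 14.5767)²/14.5767 = 0.1705
  (11 − 9.4233)²/9.4233 = 0.2638
χ² = 4.5400 + 7.0228 + 2.1870 + 3.3831 + 0.1705 + 0.2638 = 17.567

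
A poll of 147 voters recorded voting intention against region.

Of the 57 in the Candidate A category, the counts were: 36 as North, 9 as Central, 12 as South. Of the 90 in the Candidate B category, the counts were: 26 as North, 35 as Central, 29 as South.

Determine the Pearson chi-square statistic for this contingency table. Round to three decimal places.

Row totals: 57, 90. Column totals: 62, 44, 41. Grand total N = 147.
Expected counts (row total × column total / N):
  Candidate A, North: 57×62/147 = 24.0408
  Candidate A, Central: 57×44/147 = 17.0612
  Candidate A, South: 57×41/147 = 15.8980
  Candidate B, North: 90×62/147 = 37.9592
  Candidate B, Central: 90×44/147 = 26.9388
  Candidate B, South: 90×41/147 = 25.1020
Contributions (O − E)²/E:
  (36 − 24.0408)²/24.0408 = 5.9492
  (9 − 17.0612)²/17.0612 = 3.8088
  (12 − 15.8980)²/15.8980 = 0.9557
  (26 − 37.9592)²/37.9592 = 3.7678
  (35 − 26.9388)²/26.9388 = 2.4122
  (29 − 25.1020)²/25.1020 = 0.6053
χ² = 5.9492 + 3.8088 + 0.9557 + 3.7678 + 2.4122 + 0.6053 = 17.499

17.499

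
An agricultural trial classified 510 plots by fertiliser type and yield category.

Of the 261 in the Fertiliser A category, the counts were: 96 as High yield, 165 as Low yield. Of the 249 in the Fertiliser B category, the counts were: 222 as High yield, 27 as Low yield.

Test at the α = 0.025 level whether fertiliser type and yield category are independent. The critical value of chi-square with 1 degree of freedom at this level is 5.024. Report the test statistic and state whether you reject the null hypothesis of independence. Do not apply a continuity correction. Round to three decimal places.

Row totals: 261, 249. Column totals: 318, 192. Grand total N = 510.
Expected counts (row total × column total / N):
  Fertiliser A, High yield: 261×318/510 = 162.7412
  Fertiliser A, Low yield: 261×192/510 = 98.2588
  Fertiliser B, High yield: 249×318/510 = 155.2588
  Fertiliser B, Low yield: 249×192/510 = 93.7412
Contributions (O − E)²/E:
  (96 − 162.7412)²/162.7412 = 27.3710
  (165 − 98.2588)²/98.2588 = 45.3332
  (222 − 155.2588)²/155.2588 = 28.6901
  (27 − 93.7412)²/93.7412 = 47.5179
χ² = 27.3710 + 45.3332 + 28.6901 + 47.5179 = 148.912
df = (2−1)(2−1) = 1. Since 148.912 > 5.024, reject the null hypothesis of independence at α = 0.025.

148.912; reject H₀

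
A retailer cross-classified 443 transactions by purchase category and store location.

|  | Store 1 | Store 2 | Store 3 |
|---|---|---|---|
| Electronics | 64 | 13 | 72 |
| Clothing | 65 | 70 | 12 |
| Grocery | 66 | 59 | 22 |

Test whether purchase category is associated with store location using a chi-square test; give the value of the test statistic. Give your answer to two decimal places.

Row totals: 149, 147, 147. Column totals: 195, 142, 106. Grand total N = 443.
Expected counts (row total × column total / N):
  Electronics, Store 1: 149×195/443 = 65.587
  Electronics, Store 2: 149×142/443 = 47.761
  Electronics, Store 3: 149×106/443 = 35.652
  Clothing, Store 1: 147×195/443 = 64.707
  Clothing, Store 2: 147×142/443 = 47.120
  Clothing, Store 3: 147×106/443 = 35.174
  Grocery, Store 1: 147×195/443 = 64.707
  Grocery, Store 2: 147×142/443 = 47.120
  Grocery, Store 3: 147×106/443 = 35.174
Contributions (O − E)²/E:
  (64 − 65.587)²/65.587 = 0.0384
  (13 − 47.761)²/47.761 = 25.2995
  (72 − 35.652)²/35.652 = 37.0576
  (65 − 64.707)²/64.707 = 0.0013
  (70 − 47.120)²/47.120 = 11.1098
  (12 − 35.174)²/35.174 = 15.2679
  (66 − 64.707)²/64.707 = 0.0258
  (59 − 47.120)²/47.120 = 2.9952
  (22 − 35.174)²/35.174 = 4.9342
χ² = 0.0384 + 25.2995 + 37.0576 + 0.0013 + 11.1098 + 15.2679 + 0.0258 + 2.9952 + 4.9342 = 96.73

96.73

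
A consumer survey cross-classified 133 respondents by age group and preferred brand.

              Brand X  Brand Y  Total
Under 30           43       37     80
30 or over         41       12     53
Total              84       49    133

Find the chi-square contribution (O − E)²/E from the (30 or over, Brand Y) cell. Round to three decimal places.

Row total (30 or over) = 53; column total (Brand Y) = 49; N = 133.
Expected count E = 53 × 49 / 133 = 19.5263.
Contribution = (O − E)²/E = (12 − 19.5263)² / 19.5263 = 2.901.

2.901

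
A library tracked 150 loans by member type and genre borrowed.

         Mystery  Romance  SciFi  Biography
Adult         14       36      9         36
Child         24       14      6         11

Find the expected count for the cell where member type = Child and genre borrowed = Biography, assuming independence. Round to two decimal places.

Row total (Child) = 55; column total (Biography) = 47; grand total N = 150.
Expected count = (row total × column total) / N = 55 × 47 / 150 = 17.23.

17.23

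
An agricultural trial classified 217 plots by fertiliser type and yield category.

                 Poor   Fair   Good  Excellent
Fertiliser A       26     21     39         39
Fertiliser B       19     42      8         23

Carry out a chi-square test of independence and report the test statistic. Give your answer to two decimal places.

28.30

Row totals: 125, 92. Column totals: 45, 63, 47, 62. Grand total N = 217.
Expected counts (row total × column total / N):
  Fertiliser A, Poor: 125×45/217 = 25.922
  Fertiliser A, Fair: 125×63/217 = 36.290
  Fertiliser A, Good: 125×47/217 = 27.074
  Fertiliser A, Excellent: 125×62/217 = 35.714
  Fertiliser B, Poor: 92×45/217 = 19.078
  Fertiliser B, Fair: 92×63/217 = 26.710
  Fertiliser B, Good: 92×47/217 = 19.926
  Fertiliser B, Excellent: 92×62/217 = 26.286
Contributions (O − E)²/E:
  (26 − 25.922)²/25.922 = 0.0002
  (21 − 36.290)²/36.290 = 6.4421
  (39 − 27.074)²/27.074 = 5.2534
  (39 − 35.714)²/35.714 = 0.3023
  (19 − 19.078)²/19.078 = 0.0003
  (42 − 26.710)²/26.710 = 8.7527
  (8 − 19.926)²/19.926 = 7.1379
  (23 − 26.286)²/26.286 = 0.4108
χ² = 0.0002 + 6.4421 + 5.2534 + 0.3023 + 0.0003 + 8.7527 + 7.1379 + 0.4108 = 28.30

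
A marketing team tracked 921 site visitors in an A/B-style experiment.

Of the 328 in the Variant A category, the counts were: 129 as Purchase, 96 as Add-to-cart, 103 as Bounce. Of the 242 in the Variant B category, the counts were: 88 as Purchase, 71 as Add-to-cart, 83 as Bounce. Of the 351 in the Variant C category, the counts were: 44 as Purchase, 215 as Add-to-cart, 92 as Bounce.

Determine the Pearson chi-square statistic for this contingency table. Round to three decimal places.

107.248

Row totals: 328, 242, 351. Column totals: 261, 382, 278. Grand total N = 921.
Expected counts (row total × column total / N):
  Variant A, Purchase: 328×261/921 = 92.95114
  Variant A, Add-to-cart: 328×382/921 = 136.04343
  Variant A, Bounce: 328×278/921 = 99.00543
  Variant B, Purchase: 242×261/921 = 68.57980
  Variant B, Add-to-cart: 242×382/921 = 100.37351
  Variant B, Bounce: 242×278/921 = 73.04669
  Variant C, Purchase: 351×261/921 = 99.46906
  Variant C, Add-to-cart: 351×382/921 = 145.58306
  Variant C, Bounce: 351×278/921 = 105.94788
Contributions (O − E)²/E:
  (129 − 92.95114)²/92.95114 = 13.9807
  (96 − 136.04343)²/136.04343 = 11.7865
  (103 − 99.00543)²/99.00543 = 0.1612
  (88 − 68.57980)²/68.57980 = 5.4993
  (71 − 100.37351)²/100.37351 = 8.5959
  (83 − 73.04669)²/73.04669 = 1.3562
  (44 − 99.46906)²/99.46906 = 30.9324
  (215 − 145.58306)²/145.58306 = 33.0994
  (92 − 105.94788)²/105.94788 = 1.8362
χ² = 13.9807 + 11.7865 + 0.1612 + 5.4993 + 8.5959 + 1.3562 + 30.9324 + 33.0994 + 1.8362 = 107.248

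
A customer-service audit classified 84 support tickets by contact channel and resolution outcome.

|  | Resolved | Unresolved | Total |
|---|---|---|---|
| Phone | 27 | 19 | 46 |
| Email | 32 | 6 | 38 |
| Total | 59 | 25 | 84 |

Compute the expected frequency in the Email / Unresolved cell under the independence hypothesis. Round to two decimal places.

Row total (Email) = 38; column total (Unresolved) = 25; grand total N = 84.
Expected count = (row total × column total) / N = 38 × 25 / 84 = 11.31.

11.31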